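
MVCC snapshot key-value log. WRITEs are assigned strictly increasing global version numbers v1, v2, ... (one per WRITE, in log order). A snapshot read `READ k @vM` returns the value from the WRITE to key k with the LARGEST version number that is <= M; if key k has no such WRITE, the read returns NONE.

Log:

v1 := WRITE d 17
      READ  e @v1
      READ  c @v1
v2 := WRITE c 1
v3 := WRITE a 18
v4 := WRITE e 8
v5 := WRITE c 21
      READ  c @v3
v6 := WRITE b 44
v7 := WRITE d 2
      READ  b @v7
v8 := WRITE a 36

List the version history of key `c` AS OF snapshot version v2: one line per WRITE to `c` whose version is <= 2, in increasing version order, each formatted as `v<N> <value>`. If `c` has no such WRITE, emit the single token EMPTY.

Answer: v2 1

Derivation:
Scan writes for key=c with version <= 2:
  v1 WRITE d 17 -> skip
  v2 WRITE c 1 -> keep
  v3 WRITE a 18 -> skip
  v4 WRITE e 8 -> skip
  v5 WRITE c 21 -> drop (> snap)
  v6 WRITE b 44 -> skip
  v7 WRITE d 2 -> skip
  v8 WRITE a 36 -> skip
Collected: [(2, 1)]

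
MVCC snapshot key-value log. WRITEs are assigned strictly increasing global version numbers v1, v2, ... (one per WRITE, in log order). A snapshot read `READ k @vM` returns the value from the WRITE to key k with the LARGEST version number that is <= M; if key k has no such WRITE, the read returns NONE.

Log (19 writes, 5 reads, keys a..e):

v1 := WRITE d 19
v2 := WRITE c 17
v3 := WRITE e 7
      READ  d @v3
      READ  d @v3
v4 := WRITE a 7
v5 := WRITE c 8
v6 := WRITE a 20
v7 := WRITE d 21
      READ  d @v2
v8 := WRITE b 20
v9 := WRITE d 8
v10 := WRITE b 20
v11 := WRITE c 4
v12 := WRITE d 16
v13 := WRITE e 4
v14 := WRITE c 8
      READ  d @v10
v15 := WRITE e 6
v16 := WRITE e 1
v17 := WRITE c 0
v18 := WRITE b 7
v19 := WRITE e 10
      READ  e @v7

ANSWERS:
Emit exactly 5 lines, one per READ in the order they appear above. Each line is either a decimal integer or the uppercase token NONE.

Answer: 19
19
19
8
7

Derivation:
v1: WRITE d=19  (d history now [(1, 19)])
v2: WRITE c=17  (c history now [(2, 17)])
v3: WRITE e=7  (e history now [(3, 7)])
READ d @v3: history=[(1, 19)] -> pick v1 -> 19
READ d @v3: history=[(1, 19)] -> pick v1 -> 19
v4: WRITE a=7  (a history now [(4, 7)])
v5: WRITE c=8  (c history now [(2, 17), (5, 8)])
v6: WRITE a=20  (a history now [(4, 7), (6, 20)])
v7: WRITE d=21  (d history now [(1, 19), (7, 21)])
READ d @v2: history=[(1, 19), (7, 21)] -> pick v1 -> 19
v8: WRITE b=20  (b history now [(8, 20)])
v9: WRITE d=8  (d history now [(1, 19), (7, 21), (9, 8)])
v10: WRITE b=20  (b history now [(8, 20), (10, 20)])
v11: WRITE c=4  (c history now [(2, 17), (5, 8), (11, 4)])
v12: WRITE d=16  (d history now [(1, 19), (7, 21), (9, 8), (12, 16)])
v13: WRITE e=4  (e history now [(3, 7), (13, 4)])
v14: WRITE c=8  (c history now [(2, 17), (5, 8), (11, 4), (14, 8)])
READ d @v10: history=[(1, 19), (7, 21), (9, 8), (12, 16)] -> pick v9 -> 8
v15: WRITE e=6  (e history now [(3, 7), (13, 4), (15, 6)])
v16: WRITE e=1  (e history now [(3, 7), (13, 4), (15, 6), (16, 1)])
v17: WRITE c=0  (c history now [(2, 17), (5, 8), (11, 4), (14, 8), (17, 0)])
v18: WRITE b=7  (b history now [(8, 20), (10, 20), (18, 7)])
v19: WRITE e=10  (e history now [(3, 7), (13, 4), (15, 6), (16, 1), (19, 10)])
READ e @v7: history=[(3, 7), (13, 4), (15, 6), (16, 1), (19, 10)] -> pick v3 -> 7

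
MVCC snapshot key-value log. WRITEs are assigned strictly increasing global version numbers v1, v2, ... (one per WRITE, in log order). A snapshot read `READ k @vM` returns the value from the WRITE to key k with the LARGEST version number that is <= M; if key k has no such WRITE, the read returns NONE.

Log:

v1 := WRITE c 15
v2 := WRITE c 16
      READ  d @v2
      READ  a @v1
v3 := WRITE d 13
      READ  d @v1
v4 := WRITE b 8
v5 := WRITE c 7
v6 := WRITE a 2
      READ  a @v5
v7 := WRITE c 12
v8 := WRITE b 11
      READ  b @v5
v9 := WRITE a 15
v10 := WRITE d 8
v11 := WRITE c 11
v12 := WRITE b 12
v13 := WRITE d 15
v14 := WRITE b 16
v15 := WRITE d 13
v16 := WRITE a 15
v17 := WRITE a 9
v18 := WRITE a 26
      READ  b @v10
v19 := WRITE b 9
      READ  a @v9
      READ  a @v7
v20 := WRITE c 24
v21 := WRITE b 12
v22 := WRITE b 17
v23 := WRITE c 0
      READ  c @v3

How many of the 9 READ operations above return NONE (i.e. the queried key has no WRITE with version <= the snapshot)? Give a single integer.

v1: WRITE c=15  (c history now [(1, 15)])
v2: WRITE c=16  (c history now [(1, 15), (2, 16)])
READ d @v2: history=[] -> no version <= 2 -> NONE
READ a @v1: history=[] -> no version <= 1 -> NONE
v3: WRITE d=13  (d history now [(3, 13)])
READ d @v1: history=[(3, 13)] -> no version <= 1 -> NONE
v4: WRITE b=8  (b history now [(4, 8)])
v5: WRITE c=7  (c history now [(1, 15), (2, 16), (5, 7)])
v6: WRITE a=2  (a history now [(6, 2)])
READ a @v5: history=[(6, 2)] -> no version <= 5 -> NONE
v7: WRITE c=12  (c history now [(1, 15), (2, 16), (5, 7), (7, 12)])
v8: WRITE b=11  (b history now [(4, 8), (8, 11)])
READ b @v5: history=[(4, 8), (8, 11)] -> pick v4 -> 8
v9: WRITE a=15  (a history now [(6, 2), (9, 15)])
v10: WRITE d=8  (d history now [(3, 13), (10, 8)])
v11: WRITE c=11  (c history now [(1, 15), (2, 16), (5, 7), (7, 12), (11, 11)])
v12: WRITE b=12  (b history now [(4, 8), (8, 11), (12, 12)])
v13: WRITE d=15  (d history now [(3, 13), (10, 8), (13, 15)])
v14: WRITE b=16  (b history now [(4, 8), (8, 11), (12, 12), (14, 16)])
v15: WRITE d=13  (d history now [(3, 13), (10, 8), (13, 15), (15, 13)])
v16: WRITE a=15  (a history now [(6, 2), (9, 15), (16, 15)])
v17: WRITE a=9  (a history now [(6, 2), (9, 15), (16, 15), (17, 9)])
v18: WRITE a=26  (a history now [(6, 2), (9, 15), (16, 15), (17, 9), (18, 26)])
READ b @v10: history=[(4, 8), (8, 11), (12, 12), (14, 16)] -> pick v8 -> 11
v19: WRITE b=9  (b history now [(4, 8), (8, 11), (12, 12), (14, 16), (19, 9)])
READ a @v9: history=[(6, 2), (9, 15), (16, 15), (17, 9), (18, 26)] -> pick v9 -> 15
READ a @v7: history=[(6, 2), (9, 15), (16, 15), (17, 9), (18, 26)] -> pick v6 -> 2
v20: WRITE c=24  (c history now [(1, 15), (2, 16), (5, 7), (7, 12), (11, 11), (20, 24)])
v21: WRITE b=12  (b history now [(4, 8), (8, 11), (12, 12), (14, 16), (19, 9), (21, 12)])
v22: WRITE b=17  (b history now [(4, 8), (8, 11), (12, 12), (14, 16), (19, 9), (21, 12), (22, 17)])
v23: WRITE c=0  (c history now [(1, 15), (2, 16), (5, 7), (7, 12), (11, 11), (20, 24), (23, 0)])
READ c @v3: history=[(1, 15), (2, 16), (5, 7), (7, 12), (11, 11), (20, 24), (23, 0)] -> pick v2 -> 16
Read results in order: ['NONE', 'NONE', 'NONE', 'NONE', '8', '11', '15', '2', '16']
NONE count = 4

Answer: 4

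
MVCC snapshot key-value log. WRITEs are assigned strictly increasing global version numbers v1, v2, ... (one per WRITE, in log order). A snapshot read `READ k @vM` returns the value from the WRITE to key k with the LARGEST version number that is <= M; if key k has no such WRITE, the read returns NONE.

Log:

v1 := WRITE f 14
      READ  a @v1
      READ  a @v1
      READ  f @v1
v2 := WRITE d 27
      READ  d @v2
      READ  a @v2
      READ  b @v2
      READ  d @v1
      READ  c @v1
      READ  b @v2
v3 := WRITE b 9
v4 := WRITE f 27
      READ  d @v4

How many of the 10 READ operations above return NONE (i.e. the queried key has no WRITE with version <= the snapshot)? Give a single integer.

Answer: 7

Derivation:
v1: WRITE f=14  (f history now [(1, 14)])
READ a @v1: history=[] -> no version <= 1 -> NONE
READ a @v1: history=[] -> no version <= 1 -> NONE
READ f @v1: history=[(1, 14)] -> pick v1 -> 14
v2: WRITE d=27  (d history now [(2, 27)])
READ d @v2: history=[(2, 27)] -> pick v2 -> 27
READ a @v2: history=[] -> no version <= 2 -> NONE
READ b @v2: history=[] -> no version <= 2 -> NONE
READ d @v1: history=[(2, 27)] -> no version <= 1 -> NONE
READ c @v1: history=[] -> no version <= 1 -> NONE
READ b @v2: history=[] -> no version <= 2 -> NONE
v3: WRITE b=9  (b history now [(3, 9)])
v4: WRITE f=27  (f history now [(1, 14), (4, 27)])
READ d @v4: history=[(2, 27)] -> pick v2 -> 27
Read results in order: ['NONE', 'NONE', '14', '27', 'NONE', 'NONE', 'NONE', 'NONE', 'NONE', '27']
NONE count = 7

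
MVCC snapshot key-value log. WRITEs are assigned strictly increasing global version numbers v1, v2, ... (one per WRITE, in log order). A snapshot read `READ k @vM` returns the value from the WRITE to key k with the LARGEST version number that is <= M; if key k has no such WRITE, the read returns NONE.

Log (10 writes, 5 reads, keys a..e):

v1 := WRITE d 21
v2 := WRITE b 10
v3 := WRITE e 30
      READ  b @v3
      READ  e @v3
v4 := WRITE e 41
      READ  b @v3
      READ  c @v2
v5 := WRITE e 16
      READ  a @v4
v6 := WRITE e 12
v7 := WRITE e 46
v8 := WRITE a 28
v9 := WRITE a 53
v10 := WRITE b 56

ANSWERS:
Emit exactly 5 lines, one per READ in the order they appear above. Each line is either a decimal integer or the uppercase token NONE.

Answer: 10
30
10
NONE
NONE

Derivation:
v1: WRITE d=21  (d history now [(1, 21)])
v2: WRITE b=10  (b history now [(2, 10)])
v3: WRITE e=30  (e history now [(3, 30)])
READ b @v3: history=[(2, 10)] -> pick v2 -> 10
READ e @v3: history=[(3, 30)] -> pick v3 -> 30
v4: WRITE e=41  (e history now [(3, 30), (4, 41)])
READ b @v3: history=[(2, 10)] -> pick v2 -> 10
READ c @v2: history=[] -> no version <= 2 -> NONE
v5: WRITE e=16  (e history now [(3, 30), (4, 41), (5, 16)])
READ a @v4: history=[] -> no version <= 4 -> NONE
v6: WRITE e=12  (e history now [(3, 30), (4, 41), (5, 16), (6, 12)])
v7: WRITE e=46  (e history now [(3, 30), (4, 41), (5, 16), (6, 12), (7, 46)])
v8: WRITE a=28  (a history now [(8, 28)])
v9: WRITE a=53  (a history now [(8, 28), (9, 53)])
v10: WRITE b=56  (b history now [(2, 10), (10, 56)])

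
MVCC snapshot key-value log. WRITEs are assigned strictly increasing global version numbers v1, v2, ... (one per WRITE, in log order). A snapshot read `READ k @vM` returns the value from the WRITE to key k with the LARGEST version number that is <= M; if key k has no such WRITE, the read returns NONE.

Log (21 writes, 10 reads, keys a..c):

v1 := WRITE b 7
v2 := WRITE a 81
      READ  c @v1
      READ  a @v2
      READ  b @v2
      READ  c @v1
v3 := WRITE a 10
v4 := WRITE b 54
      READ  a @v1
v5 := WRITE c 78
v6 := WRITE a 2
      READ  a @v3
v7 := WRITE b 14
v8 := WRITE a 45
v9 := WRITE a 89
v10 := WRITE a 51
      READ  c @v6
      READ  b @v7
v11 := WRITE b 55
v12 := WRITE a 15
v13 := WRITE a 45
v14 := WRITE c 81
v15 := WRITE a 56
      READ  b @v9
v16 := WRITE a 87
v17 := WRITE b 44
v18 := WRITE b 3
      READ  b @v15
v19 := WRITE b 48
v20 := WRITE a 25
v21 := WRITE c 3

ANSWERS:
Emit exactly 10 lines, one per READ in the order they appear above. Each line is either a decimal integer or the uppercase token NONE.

v1: WRITE b=7  (b history now [(1, 7)])
v2: WRITE a=81  (a history now [(2, 81)])
READ c @v1: history=[] -> no version <= 1 -> NONE
READ a @v2: history=[(2, 81)] -> pick v2 -> 81
READ b @v2: history=[(1, 7)] -> pick v1 -> 7
READ c @v1: history=[] -> no version <= 1 -> NONE
v3: WRITE a=10  (a history now [(2, 81), (3, 10)])
v4: WRITE b=54  (b history now [(1, 7), (4, 54)])
READ a @v1: history=[(2, 81), (3, 10)] -> no version <= 1 -> NONE
v5: WRITE c=78  (c history now [(5, 78)])
v6: WRITE a=2  (a history now [(2, 81), (3, 10), (6, 2)])
READ a @v3: history=[(2, 81), (3, 10), (6, 2)] -> pick v3 -> 10
v7: WRITE b=14  (b history now [(1, 7), (4, 54), (7, 14)])
v8: WRITE a=45  (a history now [(2, 81), (3, 10), (6, 2), (8, 45)])
v9: WRITE a=89  (a history now [(2, 81), (3, 10), (6, 2), (8, 45), (9, 89)])
v10: WRITE a=51  (a history now [(2, 81), (3, 10), (6, 2), (8, 45), (9, 89), (10, 51)])
READ c @v6: history=[(5, 78)] -> pick v5 -> 78
READ b @v7: history=[(1, 7), (4, 54), (7, 14)] -> pick v7 -> 14
v11: WRITE b=55  (b history now [(1, 7), (4, 54), (7, 14), (11, 55)])
v12: WRITE a=15  (a history now [(2, 81), (3, 10), (6, 2), (8, 45), (9, 89), (10, 51), (12, 15)])
v13: WRITE a=45  (a history now [(2, 81), (3, 10), (6, 2), (8, 45), (9, 89), (10, 51), (12, 15), (13, 45)])
v14: WRITE c=81  (c history now [(5, 78), (14, 81)])
v15: WRITE a=56  (a history now [(2, 81), (3, 10), (6, 2), (8, 45), (9, 89), (10, 51), (12, 15), (13, 45), (15, 56)])
READ b @v9: history=[(1, 7), (4, 54), (7, 14), (11, 55)] -> pick v7 -> 14
v16: WRITE a=87  (a history now [(2, 81), (3, 10), (6, 2), (8, 45), (9, 89), (10, 51), (12, 15), (13, 45), (15, 56), (16, 87)])
v17: WRITE b=44  (b history now [(1, 7), (4, 54), (7, 14), (11, 55), (17, 44)])
v18: WRITE b=3  (b history now [(1, 7), (4, 54), (7, 14), (11, 55), (17, 44), (18, 3)])
READ b @v15: history=[(1, 7), (4, 54), (7, 14), (11, 55), (17, 44), (18, 3)] -> pick v11 -> 55
v19: WRITE b=48  (b history now [(1, 7), (4, 54), (7, 14), (11, 55), (17, 44), (18, 3), (19, 48)])
v20: WRITE a=25  (a history now [(2, 81), (3, 10), (6, 2), (8, 45), (9, 89), (10, 51), (12, 15), (13, 45), (15, 56), (16, 87), (20, 25)])
v21: WRITE c=3  (c history now [(5, 78), (14, 81), (21, 3)])

Answer: NONE
81
7
NONE
NONE
10
78
14
14
55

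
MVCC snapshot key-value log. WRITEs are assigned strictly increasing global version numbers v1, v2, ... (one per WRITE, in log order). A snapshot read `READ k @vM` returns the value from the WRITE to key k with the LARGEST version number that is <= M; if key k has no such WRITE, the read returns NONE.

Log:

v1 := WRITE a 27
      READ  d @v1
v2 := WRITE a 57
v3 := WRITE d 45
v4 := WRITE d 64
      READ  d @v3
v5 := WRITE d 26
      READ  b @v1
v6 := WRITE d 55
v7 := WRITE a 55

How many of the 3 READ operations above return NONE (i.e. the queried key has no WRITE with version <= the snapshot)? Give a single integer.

v1: WRITE a=27  (a history now [(1, 27)])
READ d @v1: history=[] -> no version <= 1 -> NONE
v2: WRITE a=57  (a history now [(1, 27), (2, 57)])
v3: WRITE d=45  (d history now [(3, 45)])
v4: WRITE d=64  (d history now [(3, 45), (4, 64)])
READ d @v3: history=[(3, 45), (4, 64)] -> pick v3 -> 45
v5: WRITE d=26  (d history now [(3, 45), (4, 64), (5, 26)])
READ b @v1: history=[] -> no version <= 1 -> NONE
v6: WRITE d=55  (d history now [(3, 45), (4, 64), (5, 26), (6, 55)])
v7: WRITE a=55  (a history now [(1, 27), (2, 57), (7, 55)])
Read results in order: ['NONE', '45', 'NONE']
NONE count = 2

Answer: 2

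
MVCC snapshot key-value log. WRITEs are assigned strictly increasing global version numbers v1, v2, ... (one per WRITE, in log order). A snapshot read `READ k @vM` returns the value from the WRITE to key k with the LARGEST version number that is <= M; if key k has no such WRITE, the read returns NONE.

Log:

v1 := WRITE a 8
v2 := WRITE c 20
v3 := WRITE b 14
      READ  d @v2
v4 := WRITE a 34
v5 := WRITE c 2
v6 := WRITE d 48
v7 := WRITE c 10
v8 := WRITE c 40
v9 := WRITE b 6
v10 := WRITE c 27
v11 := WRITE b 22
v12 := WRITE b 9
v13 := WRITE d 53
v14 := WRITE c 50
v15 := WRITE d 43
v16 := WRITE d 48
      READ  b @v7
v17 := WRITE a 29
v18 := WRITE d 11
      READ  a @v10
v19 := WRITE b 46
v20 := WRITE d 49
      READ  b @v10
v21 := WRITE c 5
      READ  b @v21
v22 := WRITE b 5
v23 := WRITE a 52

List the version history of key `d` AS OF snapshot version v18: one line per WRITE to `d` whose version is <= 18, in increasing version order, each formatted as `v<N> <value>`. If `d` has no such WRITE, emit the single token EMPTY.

Answer: v6 48
v13 53
v15 43
v16 48
v18 11

Derivation:
Scan writes for key=d with version <= 18:
  v1 WRITE a 8 -> skip
  v2 WRITE c 20 -> skip
  v3 WRITE b 14 -> skip
  v4 WRITE a 34 -> skip
  v5 WRITE c 2 -> skip
  v6 WRITE d 48 -> keep
  v7 WRITE c 10 -> skip
  v8 WRITE c 40 -> skip
  v9 WRITE b 6 -> skip
  v10 WRITE c 27 -> skip
  v11 WRITE b 22 -> skip
  v12 WRITE b 9 -> skip
  v13 WRITE d 53 -> keep
  v14 WRITE c 50 -> skip
  v15 WRITE d 43 -> keep
  v16 WRITE d 48 -> keep
  v17 WRITE a 29 -> skip
  v18 WRITE d 11 -> keep
  v19 WRITE b 46 -> skip
  v20 WRITE d 49 -> drop (> snap)
  v21 WRITE c 5 -> skip
  v22 WRITE b 5 -> skip
  v23 WRITE a 52 -> skip
Collected: [(6, 48), (13, 53), (15, 43), (16, 48), (18, 11)]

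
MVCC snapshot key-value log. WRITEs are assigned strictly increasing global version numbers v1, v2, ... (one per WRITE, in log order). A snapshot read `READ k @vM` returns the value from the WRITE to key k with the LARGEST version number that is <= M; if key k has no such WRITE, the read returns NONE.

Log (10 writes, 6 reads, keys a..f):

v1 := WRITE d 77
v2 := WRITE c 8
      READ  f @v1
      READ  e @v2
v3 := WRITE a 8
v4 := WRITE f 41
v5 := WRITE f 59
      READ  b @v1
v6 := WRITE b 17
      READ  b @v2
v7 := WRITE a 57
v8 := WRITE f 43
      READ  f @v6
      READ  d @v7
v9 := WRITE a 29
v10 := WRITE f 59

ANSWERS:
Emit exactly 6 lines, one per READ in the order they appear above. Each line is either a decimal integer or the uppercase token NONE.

Answer: NONE
NONE
NONE
NONE
59
77

Derivation:
v1: WRITE d=77  (d history now [(1, 77)])
v2: WRITE c=8  (c history now [(2, 8)])
READ f @v1: history=[] -> no version <= 1 -> NONE
READ e @v2: history=[] -> no version <= 2 -> NONE
v3: WRITE a=8  (a history now [(3, 8)])
v4: WRITE f=41  (f history now [(4, 41)])
v5: WRITE f=59  (f history now [(4, 41), (5, 59)])
READ b @v1: history=[] -> no version <= 1 -> NONE
v6: WRITE b=17  (b history now [(6, 17)])
READ b @v2: history=[(6, 17)] -> no version <= 2 -> NONE
v7: WRITE a=57  (a history now [(3, 8), (7, 57)])
v8: WRITE f=43  (f history now [(4, 41), (5, 59), (8, 43)])
READ f @v6: history=[(4, 41), (5, 59), (8, 43)] -> pick v5 -> 59
READ d @v7: history=[(1, 77)] -> pick v1 -> 77
v9: WRITE a=29  (a history now [(3, 8), (7, 57), (9, 29)])
v10: WRITE f=59  (f history now [(4, 41), (5, 59), (8, 43), (10, 59)])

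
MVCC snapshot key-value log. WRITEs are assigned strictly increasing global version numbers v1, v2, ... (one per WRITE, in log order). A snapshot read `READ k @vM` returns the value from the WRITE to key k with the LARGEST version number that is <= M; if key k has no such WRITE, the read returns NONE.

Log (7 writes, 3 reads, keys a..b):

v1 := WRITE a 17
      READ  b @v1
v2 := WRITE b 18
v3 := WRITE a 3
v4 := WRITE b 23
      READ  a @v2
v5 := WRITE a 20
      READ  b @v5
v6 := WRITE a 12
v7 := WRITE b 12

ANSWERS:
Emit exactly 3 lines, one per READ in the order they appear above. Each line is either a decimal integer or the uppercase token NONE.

v1: WRITE a=17  (a history now [(1, 17)])
READ b @v1: history=[] -> no version <= 1 -> NONE
v2: WRITE b=18  (b history now [(2, 18)])
v3: WRITE a=3  (a history now [(1, 17), (3, 3)])
v4: WRITE b=23  (b history now [(2, 18), (4, 23)])
READ a @v2: history=[(1, 17), (3, 3)] -> pick v1 -> 17
v5: WRITE a=20  (a history now [(1, 17), (3, 3), (5, 20)])
READ b @v5: history=[(2, 18), (4, 23)] -> pick v4 -> 23
v6: WRITE a=12  (a history now [(1, 17), (3, 3), (5, 20), (6, 12)])
v7: WRITE b=12  (b history now [(2, 18), (4, 23), (7, 12)])

Answer: NONE
17
23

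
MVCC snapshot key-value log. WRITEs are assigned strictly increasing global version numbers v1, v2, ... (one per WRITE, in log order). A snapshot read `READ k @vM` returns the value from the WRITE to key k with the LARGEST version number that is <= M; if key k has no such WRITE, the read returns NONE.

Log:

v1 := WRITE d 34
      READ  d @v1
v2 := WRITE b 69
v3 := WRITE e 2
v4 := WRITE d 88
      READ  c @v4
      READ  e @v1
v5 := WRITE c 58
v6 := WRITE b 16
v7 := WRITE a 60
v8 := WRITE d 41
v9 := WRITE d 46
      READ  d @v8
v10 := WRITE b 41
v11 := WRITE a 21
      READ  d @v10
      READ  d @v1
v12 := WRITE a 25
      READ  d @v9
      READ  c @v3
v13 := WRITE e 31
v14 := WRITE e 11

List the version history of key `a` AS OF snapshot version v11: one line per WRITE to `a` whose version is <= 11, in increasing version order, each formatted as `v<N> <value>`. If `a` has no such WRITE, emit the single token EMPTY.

Answer: v7 60
v11 21

Derivation:
Scan writes for key=a with version <= 11:
  v1 WRITE d 34 -> skip
  v2 WRITE b 69 -> skip
  v3 WRITE e 2 -> skip
  v4 WRITE d 88 -> skip
  v5 WRITE c 58 -> skip
  v6 WRITE b 16 -> skip
  v7 WRITE a 60 -> keep
  v8 WRITE d 41 -> skip
  v9 WRITE d 46 -> skip
  v10 WRITE b 41 -> skip
  v11 WRITE a 21 -> keep
  v12 WRITE a 25 -> drop (> snap)
  v13 WRITE e 31 -> skip
  v14 WRITE e 11 -> skip
Collected: [(7, 60), (11, 21)]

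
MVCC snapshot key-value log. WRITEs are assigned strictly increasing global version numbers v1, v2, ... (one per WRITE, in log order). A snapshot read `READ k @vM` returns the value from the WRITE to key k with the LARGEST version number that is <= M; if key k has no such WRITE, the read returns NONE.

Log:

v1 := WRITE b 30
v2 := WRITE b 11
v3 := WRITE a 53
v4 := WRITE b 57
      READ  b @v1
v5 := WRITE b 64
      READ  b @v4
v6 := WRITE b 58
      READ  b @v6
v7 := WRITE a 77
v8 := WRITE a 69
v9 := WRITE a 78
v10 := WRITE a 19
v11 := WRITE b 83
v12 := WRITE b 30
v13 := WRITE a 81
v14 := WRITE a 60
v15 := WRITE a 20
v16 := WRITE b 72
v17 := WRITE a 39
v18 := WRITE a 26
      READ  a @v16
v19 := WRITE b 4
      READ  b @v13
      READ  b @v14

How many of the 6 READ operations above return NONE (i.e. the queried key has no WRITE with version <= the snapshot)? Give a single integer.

v1: WRITE b=30  (b history now [(1, 30)])
v2: WRITE b=11  (b history now [(1, 30), (2, 11)])
v3: WRITE a=53  (a history now [(3, 53)])
v4: WRITE b=57  (b history now [(1, 30), (2, 11), (4, 57)])
READ b @v1: history=[(1, 30), (2, 11), (4, 57)] -> pick v1 -> 30
v5: WRITE b=64  (b history now [(1, 30), (2, 11), (4, 57), (5, 64)])
READ b @v4: history=[(1, 30), (2, 11), (4, 57), (5, 64)] -> pick v4 -> 57
v6: WRITE b=58  (b history now [(1, 30), (2, 11), (4, 57), (5, 64), (6, 58)])
READ b @v6: history=[(1, 30), (2, 11), (4, 57), (5, 64), (6, 58)] -> pick v6 -> 58
v7: WRITE a=77  (a history now [(3, 53), (7, 77)])
v8: WRITE a=69  (a history now [(3, 53), (7, 77), (8, 69)])
v9: WRITE a=78  (a history now [(3, 53), (7, 77), (8, 69), (9, 78)])
v10: WRITE a=19  (a history now [(3, 53), (7, 77), (8, 69), (9, 78), (10, 19)])
v11: WRITE b=83  (b history now [(1, 30), (2, 11), (4, 57), (5, 64), (6, 58), (11, 83)])
v12: WRITE b=30  (b history now [(1, 30), (2, 11), (4, 57), (5, 64), (6, 58), (11, 83), (12, 30)])
v13: WRITE a=81  (a history now [(3, 53), (7, 77), (8, 69), (9, 78), (10, 19), (13, 81)])
v14: WRITE a=60  (a history now [(3, 53), (7, 77), (8, 69), (9, 78), (10, 19), (13, 81), (14, 60)])
v15: WRITE a=20  (a history now [(3, 53), (7, 77), (8, 69), (9, 78), (10, 19), (13, 81), (14, 60), (15, 20)])
v16: WRITE b=72  (b history now [(1, 30), (2, 11), (4, 57), (5, 64), (6, 58), (11, 83), (12, 30), (16, 72)])
v17: WRITE a=39  (a history now [(3, 53), (7, 77), (8, 69), (9, 78), (10, 19), (13, 81), (14, 60), (15, 20), (17, 39)])
v18: WRITE a=26  (a history now [(3, 53), (7, 77), (8, 69), (9, 78), (10, 19), (13, 81), (14, 60), (15, 20), (17, 39), (18, 26)])
READ a @v16: history=[(3, 53), (7, 77), (8, 69), (9, 78), (10, 19), (13, 81), (14, 60), (15, 20), (17, 39), (18, 26)] -> pick v15 -> 20
v19: WRITE b=4  (b history now [(1, 30), (2, 11), (4, 57), (5, 64), (6, 58), (11, 83), (12, 30), (16, 72), (19, 4)])
READ b @v13: history=[(1, 30), (2, 11), (4, 57), (5, 64), (6, 58), (11, 83), (12, 30), (16, 72), (19, 4)] -> pick v12 -> 30
READ b @v14: history=[(1, 30), (2, 11), (4, 57), (5, 64), (6, 58), (11, 83), (12, 30), (16, 72), (19, 4)] -> pick v12 -> 30
Read results in order: ['30', '57', '58', '20', '30', '30']
NONE count = 0

Answer: 0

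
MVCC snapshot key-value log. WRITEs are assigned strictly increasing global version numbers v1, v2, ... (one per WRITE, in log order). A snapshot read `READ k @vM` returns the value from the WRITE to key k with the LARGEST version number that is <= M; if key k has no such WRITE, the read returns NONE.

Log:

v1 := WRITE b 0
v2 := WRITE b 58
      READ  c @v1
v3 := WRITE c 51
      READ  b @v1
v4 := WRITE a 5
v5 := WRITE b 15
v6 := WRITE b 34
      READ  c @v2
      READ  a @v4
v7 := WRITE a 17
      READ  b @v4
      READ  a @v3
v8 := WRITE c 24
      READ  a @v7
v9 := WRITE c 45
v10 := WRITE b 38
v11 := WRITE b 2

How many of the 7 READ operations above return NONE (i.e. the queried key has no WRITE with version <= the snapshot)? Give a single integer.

v1: WRITE b=0  (b history now [(1, 0)])
v2: WRITE b=58  (b history now [(1, 0), (2, 58)])
READ c @v1: history=[] -> no version <= 1 -> NONE
v3: WRITE c=51  (c history now [(3, 51)])
READ b @v1: history=[(1, 0), (2, 58)] -> pick v1 -> 0
v4: WRITE a=5  (a history now [(4, 5)])
v5: WRITE b=15  (b history now [(1, 0), (2, 58), (5, 15)])
v6: WRITE b=34  (b history now [(1, 0), (2, 58), (5, 15), (6, 34)])
READ c @v2: history=[(3, 51)] -> no version <= 2 -> NONE
READ a @v4: history=[(4, 5)] -> pick v4 -> 5
v7: WRITE a=17  (a history now [(4, 5), (7, 17)])
READ b @v4: history=[(1, 0), (2, 58), (5, 15), (6, 34)] -> pick v2 -> 58
READ a @v3: history=[(4, 5), (7, 17)] -> no version <= 3 -> NONE
v8: WRITE c=24  (c history now [(3, 51), (8, 24)])
READ a @v7: history=[(4, 5), (7, 17)] -> pick v7 -> 17
v9: WRITE c=45  (c history now [(3, 51), (8, 24), (9, 45)])
v10: WRITE b=38  (b history now [(1, 0), (2, 58), (5, 15), (6, 34), (10, 38)])
v11: WRITE b=2  (b history now [(1, 0), (2, 58), (5, 15), (6, 34), (10, 38), (11, 2)])
Read results in order: ['NONE', '0', 'NONE', '5', '58', 'NONE', '17']
NONE count = 3

Answer: 3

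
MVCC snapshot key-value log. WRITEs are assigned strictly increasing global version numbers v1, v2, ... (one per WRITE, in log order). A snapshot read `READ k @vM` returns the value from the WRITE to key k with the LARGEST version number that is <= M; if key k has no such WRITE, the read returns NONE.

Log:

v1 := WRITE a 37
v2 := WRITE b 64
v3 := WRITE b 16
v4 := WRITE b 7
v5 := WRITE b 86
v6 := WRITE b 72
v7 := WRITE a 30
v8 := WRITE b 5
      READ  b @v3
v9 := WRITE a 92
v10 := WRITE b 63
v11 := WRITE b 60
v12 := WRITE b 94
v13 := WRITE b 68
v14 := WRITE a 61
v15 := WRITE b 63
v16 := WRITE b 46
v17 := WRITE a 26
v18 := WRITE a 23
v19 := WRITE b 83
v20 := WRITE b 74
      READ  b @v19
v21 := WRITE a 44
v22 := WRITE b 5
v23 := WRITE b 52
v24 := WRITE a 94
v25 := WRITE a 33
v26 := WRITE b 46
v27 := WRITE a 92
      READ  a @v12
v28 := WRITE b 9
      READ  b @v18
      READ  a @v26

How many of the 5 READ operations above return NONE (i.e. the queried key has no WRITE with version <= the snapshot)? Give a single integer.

v1: WRITE a=37  (a history now [(1, 37)])
v2: WRITE b=64  (b history now [(2, 64)])
v3: WRITE b=16  (b history now [(2, 64), (3, 16)])
v4: WRITE b=7  (b history now [(2, 64), (3, 16), (4, 7)])
v5: WRITE b=86  (b history now [(2, 64), (3, 16), (4, 7), (5, 86)])
v6: WRITE b=72  (b history now [(2, 64), (3, 16), (4, 7), (5, 86), (6, 72)])
v7: WRITE a=30  (a history now [(1, 37), (7, 30)])
v8: WRITE b=5  (b history now [(2, 64), (3, 16), (4, 7), (5, 86), (6, 72), (8, 5)])
READ b @v3: history=[(2, 64), (3, 16), (4, 7), (5, 86), (6, 72), (8, 5)] -> pick v3 -> 16
v9: WRITE a=92  (a history now [(1, 37), (7, 30), (9, 92)])
v10: WRITE b=63  (b history now [(2, 64), (3, 16), (4, 7), (5, 86), (6, 72), (8, 5), (10, 63)])
v11: WRITE b=60  (b history now [(2, 64), (3, 16), (4, 7), (5, 86), (6, 72), (8, 5), (10, 63), (11, 60)])
v12: WRITE b=94  (b history now [(2, 64), (3, 16), (4, 7), (5, 86), (6, 72), (8, 5), (10, 63), (11, 60), (12, 94)])
v13: WRITE b=68  (b history now [(2, 64), (3, 16), (4, 7), (5, 86), (6, 72), (8, 5), (10, 63), (11, 60), (12, 94), (13, 68)])
v14: WRITE a=61  (a history now [(1, 37), (7, 30), (9, 92), (14, 61)])
v15: WRITE b=63  (b history now [(2, 64), (3, 16), (4, 7), (5, 86), (6, 72), (8, 5), (10, 63), (11, 60), (12, 94), (13, 68), (15, 63)])
v16: WRITE b=46  (b history now [(2, 64), (3, 16), (4, 7), (5, 86), (6, 72), (8, 5), (10, 63), (11, 60), (12, 94), (13, 68), (15, 63), (16, 46)])
v17: WRITE a=26  (a history now [(1, 37), (7, 30), (9, 92), (14, 61), (17, 26)])
v18: WRITE a=23  (a history now [(1, 37), (7, 30), (9, 92), (14, 61), (17, 26), (18, 23)])
v19: WRITE b=83  (b history now [(2, 64), (3, 16), (4, 7), (5, 86), (6, 72), (8, 5), (10, 63), (11, 60), (12, 94), (13, 68), (15, 63), (16, 46), (19, 83)])
v20: WRITE b=74  (b history now [(2, 64), (3, 16), (4, 7), (5, 86), (6, 72), (8, 5), (10, 63), (11, 60), (12, 94), (13, 68), (15, 63), (16, 46), (19, 83), (20, 74)])
READ b @v19: history=[(2, 64), (3, 16), (4, 7), (5, 86), (6, 72), (8, 5), (10, 63), (11, 60), (12, 94), (13, 68), (15, 63), (16, 46), (19, 83), (20, 74)] -> pick v19 -> 83
v21: WRITE a=44  (a history now [(1, 37), (7, 30), (9, 92), (14, 61), (17, 26), (18, 23), (21, 44)])
v22: WRITE b=5  (b history now [(2, 64), (3, 16), (4, 7), (5, 86), (6, 72), (8, 5), (10, 63), (11, 60), (12, 94), (13, 68), (15, 63), (16, 46), (19, 83), (20, 74), (22, 5)])
v23: WRITE b=52  (b history now [(2, 64), (3, 16), (4, 7), (5, 86), (6, 72), (8, 5), (10, 63), (11, 60), (12, 94), (13, 68), (15, 63), (16, 46), (19, 83), (20, 74), (22, 5), (23, 52)])
v24: WRITE a=94  (a history now [(1, 37), (7, 30), (9, 92), (14, 61), (17, 26), (18, 23), (21, 44), (24, 94)])
v25: WRITE a=33  (a history now [(1, 37), (7, 30), (9, 92), (14, 61), (17, 26), (18, 23), (21, 44), (24, 94), (25, 33)])
v26: WRITE b=46  (b history now [(2, 64), (3, 16), (4, 7), (5, 86), (6, 72), (8, 5), (10, 63), (11, 60), (12, 94), (13, 68), (15, 63), (16, 46), (19, 83), (20, 74), (22, 5), (23, 52), (26, 46)])
v27: WRITE a=92  (a history now [(1, 37), (7, 30), (9, 92), (14, 61), (17, 26), (18, 23), (21, 44), (24, 94), (25, 33), (27, 92)])
READ a @v12: history=[(1, 37), (7, 30), (9, 92), (14, 61), (17, 26), (18, 23), (21, 44), (24, 94), (25, 33), (27, 92)] -> pick v9 -> 92
v28: WRITE b=9  (b history now [(2, 64), (3, 16), (4, 7), (5, 86), (6, 72), (8, 5), (10, 63), (11, 60), (12, 94), (13, 68), (15, 63), (16, 46), (19, 83), (20, 74), (22, 5), (23, 52), (26, 46), (28, 9)])
READ b @v18: history=[(2, 64), (3, 16), (4, 7), (5, 86), (6, 72), (8, 5), (10, 63), (11, 60), (12, 94), (13, 68), (15, 63), (16, 46), (19, 83), (20, 74), (22, 5), (23, 52), (26, 46), (28, 9)] -> pick v16 -> 46
READ a @v26: history=[(1, 37), (7, 30), (9, 92), (14, 61), (17, 26), (18, 23), (21, 44), (24, 94), (25, 33), (27, 92)] -> pick v25 -> 33
Read results in order: ['16', '83', '92', '46', '33']
NONE count = 0

Answer: 0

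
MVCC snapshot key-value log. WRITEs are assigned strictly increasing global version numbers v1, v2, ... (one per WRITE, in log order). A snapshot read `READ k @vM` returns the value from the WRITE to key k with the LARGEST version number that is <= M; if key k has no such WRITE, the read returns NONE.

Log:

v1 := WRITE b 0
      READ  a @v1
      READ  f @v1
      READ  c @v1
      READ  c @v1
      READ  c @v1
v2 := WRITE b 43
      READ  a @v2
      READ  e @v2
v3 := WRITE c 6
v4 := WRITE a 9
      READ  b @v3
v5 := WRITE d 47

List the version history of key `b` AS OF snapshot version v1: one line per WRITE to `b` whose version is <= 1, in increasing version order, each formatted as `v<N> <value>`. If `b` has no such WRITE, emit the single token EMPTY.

Scan writes for key=b with version <= 1:
  v1 WRITE b 0 -> keep
  v2 WRITE b 43 -> drop (> snap)
  v3 WRITE c 6 -> skip
  v4 WRITE a 9 -> skip
  v5 WRITE d 47 -> skip
Collected: [(1, 0)]

Answer: v1 0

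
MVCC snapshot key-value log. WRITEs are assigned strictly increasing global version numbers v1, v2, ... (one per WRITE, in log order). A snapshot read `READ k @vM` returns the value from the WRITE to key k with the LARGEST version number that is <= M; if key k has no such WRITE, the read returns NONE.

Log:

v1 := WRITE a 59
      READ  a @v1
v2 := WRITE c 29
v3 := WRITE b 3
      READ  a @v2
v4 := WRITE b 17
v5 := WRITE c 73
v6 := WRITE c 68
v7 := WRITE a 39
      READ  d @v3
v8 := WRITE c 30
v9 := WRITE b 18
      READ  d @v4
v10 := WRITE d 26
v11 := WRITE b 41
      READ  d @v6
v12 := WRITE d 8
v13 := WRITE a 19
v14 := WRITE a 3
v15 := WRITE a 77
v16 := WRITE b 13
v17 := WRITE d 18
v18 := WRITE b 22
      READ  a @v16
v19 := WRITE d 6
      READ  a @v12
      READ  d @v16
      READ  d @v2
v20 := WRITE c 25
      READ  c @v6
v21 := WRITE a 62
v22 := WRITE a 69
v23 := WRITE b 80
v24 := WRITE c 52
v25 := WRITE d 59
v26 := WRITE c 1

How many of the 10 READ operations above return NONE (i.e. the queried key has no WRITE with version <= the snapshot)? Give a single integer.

v1: WRITE a=59  (a history now [(1, 59)])
READ a @v1: history=[(1, 59)] -> pick v1 -> 59
v2: WRITE c=29  (c history now [(2, 29)])
v3: WRITE b=3  (b history now [(3, 3)])
READ a @v2: history=[(1, 59)] -> pick v1 -> 59
v4: WRITE b=17  (b history now [(3, 3), (4, 17)])
v5: WRITE c=73  (c history now [(2, 29), (5, 73)])
v6: WRITE c=68  (c history now [(2, 29), (5, 73), (6, 68)])
v7: WRITE a=39  (a history now [(1, 59), (7, 39)])
READ d @v3: history=[] -> no version <= 3 -> NONE
v8: WRITE c=30  (c history now [(2, 29), (5, 73), (6, 68), (8, 30)])
v9: WRITE b=18  (b history now [(3, 3), (4, 17), (9, 18)])
READ d @v4: history=[] -> no version <= 4 -> NONE
v10: WRITE d=26  (d history now [(10, 26)])
v11: WRITE b=41  (b history now [(3, 3), (4, 17), (9, 18), (11, 41)])
READ d @v6: history=[(10, 26)] -> no version <= 6 -> NONE
v12: WRITE d=8  (d history now [(10, 26), (12, 8)])
v13: WRITE a=19  (a history now [(1, 59), (7, 39), (13, 19)])
v14: WRITE a=3  (a history now [(1, 59), (7, 39), (13, 19), (14, 3)])
v15: WRITE a=77  (a history now [(1, 59), (7, 39), (13, 19), (14, 3), (15, 77)])
v16: WRITE b=13  (b history now [(3, 3), (4, 17), (9, 18), (11, 41), (16, 13)])
v17: WRITE d=18  (d history now [(10, 26), (12, 8), (17, 18)])
v18: WRITE b=22  (b history now [(3, 3), (4, 17), (9, 18), (11, 41), (16, 13), (18, 22)])
READ a @v16: history=[(1, 59), (7, 39), (13, 19), (14, 3), (15, 77)] -> pick v15 -> 77
v19: WRITE d=6  (d history now [(10, 26), (12, 8), (17, 18), (19, 6)])
READ a @v12: history=[(1, 59), (7, 39), (13, 19), (14, 3), (15, 77)] -> pick v7 -> 39
READ d @v16: history=[(10, 26), (12, 8), (17, 18), (19, 6)] -> pick v12 -> 8
READ d @v2: history=[(10, 26), (12, 8), (17, 18), (19, 6)] -> no version <= 2 -> NONE
v20: WRITE c=25  (c history now [(2, 29), (5, 73), (6, 68), (8, 30), (20, 25)])
READ c @v6: history=[(2, 29), (5, 73), (6, 68), (8, 30), (20, 25)] -> pick v6 -> 68
v21: WRITE a=62  (a history now [(1, 59), (7, 39), (13, 19), (14, 3), (15, 77), (21, 62)])
v22: WRITE a=69  (a history now [(1, 59), (7, 39), (13, 19), (14, 3), (15, 77), (21, 62), (22, 69)])
v23: WRITE b=80  (b history now [(3, 3), (4, 17), (9, 18), (11, 41), (16, 13), (18, 22), (23, 80)])
v24: WRITE c=52  (c history now [(2, 29), (5, 73), (6, 68), (8, 30), (20, 25), (24, 52)])
v25: WRITE d=59  (d history now [(10, 26), (12, 8), (17, 18), (19, 6), (25, 59)])
v26: WRITE c=1  (c history now [(2, 29), (5, 73), (6, 68), (8, 30), (20, 25), (24, 52), (26, 1)])
Read results in order: ['59', '59', 'NONE', 'NONE', 'NONE', '77', '39', '8', 'NONE', '68']
NONE count = 4

Answer: 4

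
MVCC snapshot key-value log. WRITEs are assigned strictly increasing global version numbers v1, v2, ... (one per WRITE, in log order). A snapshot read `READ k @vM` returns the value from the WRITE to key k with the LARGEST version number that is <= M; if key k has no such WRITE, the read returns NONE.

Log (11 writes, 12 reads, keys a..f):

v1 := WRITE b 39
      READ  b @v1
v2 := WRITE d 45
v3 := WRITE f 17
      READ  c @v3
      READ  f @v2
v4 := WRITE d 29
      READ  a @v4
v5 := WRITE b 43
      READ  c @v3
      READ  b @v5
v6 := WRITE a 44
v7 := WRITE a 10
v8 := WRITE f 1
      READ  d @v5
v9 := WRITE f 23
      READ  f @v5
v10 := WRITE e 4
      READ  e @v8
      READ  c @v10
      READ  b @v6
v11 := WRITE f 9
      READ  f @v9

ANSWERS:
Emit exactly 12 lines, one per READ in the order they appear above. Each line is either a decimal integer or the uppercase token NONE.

Answer: 39
NONE
NONE
NONE
NONE
43
29
17
NONE
NONE
43
23

Derivation:
v1: WRITE b=39  (b history now [(1, 39)])
READ b @v1: history=[(1, 39)] -> pick v1 -> 39
v2: WRITE d=45  (d history now [(2, 45)])
v3: WRITE f=17  (f history now [(3, 17)])
READ c @v3: history=[] -> no version <= 3 -> NONE
READ f @v2: history=[(3, 17)] -> no version <= 2 -> NONE
v4: WRITE d=29  (d history now [(2, 45), (4, 29)])
READ a @v4: history=[] -> no version <= 4 -> NONE
v5: WRITE b=43  (b history now [(1, 39), (5, 43)])
READ c @v3: history=[] -> no version <= 3 -> NONE
READ b @v5: history=[(1, 39), (5, 43)] -> pick v5 -> 43
v6: WRITE a=44  (a history now [(6, 44)])
v7: WRITE a=10  (a history now [(6, 44), (7, 10)])
v8: WRITE f=1  (f history now [(3, 17), (8, 1)])
READ d @v5: history=[(2, 45), (4, 29)] -> pick v4 -> 29
v9: WRITE f=23  (f history now [(3, 17), (8, 1), (9, 23)])
READ f @v5: history=[(3, 17), (8, 1), (9, 23)] -> pick v3 -> 17
v10: WRITE e=4  (e history now [(10, 4)])
READ e @v8: history=[(10, 4)] -> no version <= 8 -> NONE
READ c @v10: history=[] -> no version <= 10 -> NONE
READ b @v6: history=[(1, 39), (5, 43)] -> pick v5 -> 43
v11: WRITE f=9  (f history now [(3, 17), (8, 1), (9, 23), (11, 9)])
READ f @v9: history=[(3, 17), (8, 1), (9, 23), (11, 9)] -> pick v9 -> 23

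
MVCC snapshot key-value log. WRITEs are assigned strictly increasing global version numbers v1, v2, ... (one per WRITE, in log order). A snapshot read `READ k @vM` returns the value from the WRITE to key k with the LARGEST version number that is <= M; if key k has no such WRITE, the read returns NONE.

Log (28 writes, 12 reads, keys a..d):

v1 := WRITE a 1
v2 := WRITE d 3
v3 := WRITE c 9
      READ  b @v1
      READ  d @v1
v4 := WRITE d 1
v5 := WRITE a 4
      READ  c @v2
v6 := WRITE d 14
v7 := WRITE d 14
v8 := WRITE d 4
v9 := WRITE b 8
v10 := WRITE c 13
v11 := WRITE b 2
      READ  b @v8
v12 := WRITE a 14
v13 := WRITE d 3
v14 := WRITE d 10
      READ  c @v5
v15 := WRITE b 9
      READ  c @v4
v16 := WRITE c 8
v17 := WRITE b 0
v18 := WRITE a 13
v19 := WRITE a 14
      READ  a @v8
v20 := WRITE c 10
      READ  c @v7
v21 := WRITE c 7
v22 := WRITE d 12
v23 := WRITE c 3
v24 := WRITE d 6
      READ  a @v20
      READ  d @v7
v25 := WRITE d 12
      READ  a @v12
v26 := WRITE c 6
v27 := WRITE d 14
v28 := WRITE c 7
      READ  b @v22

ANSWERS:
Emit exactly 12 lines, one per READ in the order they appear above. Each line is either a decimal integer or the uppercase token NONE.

Answer: NONE
NONE
NONE
NONE
9
9
4
9
14
14
14
0

Derivation:
v1: WRITE a=1  (a history now [(1, 1)])
v2: WRITE d=3  (d history now [(2, 3)])
v3: WRITE c=9  (c history now [(3, 9)])
READ b @v1: history=[] -> no version <= 1 -> NONE
READ d @v1: history=[(2, 3)] -> no version <= 1 -> NONE
v4: WRITE d=1  (d history now [(2, 3), (4, 1)])
v5: WRITE a=4  (a history now [(1, 1), (5, 4)])
READ c @v2: history=[(3, 9)] -> no version <= 2 -> NONE
v6: WRITE d=14  (d history now [(2, 3), (4, 1), (6, 14)])
v7: WRITE d=14  (d history now [(2, 3), (4, 1), (6, 14), (7, 14)])
v8: WRITE d=4  (d history now [(2, 3), (4, 1), (6, 14), (7, 14), (8, 4)])
v9: WRITE b=8  (b history now [(9, 8)])
v10: WRITE c=13  (c history now [(3, 9), (10, 13)])
v11: WRITE b=2  (b history now [(9, 8), (11, 2)])
READ b @v8: history=[(9, 8), (11, 2)] -> no version <= 8 -> NONE
v12: WRITE a=14  (a history now [(1, 1), (5, 4), (12, 14)])
v13: WRITE d=3  (d history now [(2, 3), (4, 1), (6, 14), (7, 14), (8, 4), (13, 3)])
v14: WRITE d=10  (d history now [(2, 3), (4, 1), (6, 14), (7, 14), (8, 4), (13, 3), (14, 10)])
READ c @v5: history=[(3, 9), (10, 13)] -> pick v3 -> 9
v15: WRITE b=9  (b history now [(9, 8), (11, 2), (15, 9)])
READ c @v4: history=[(3, 9), (10, 13)] -> pick v3 -> 9
v16: WRITE c=8  (c history now [(3, 9), (10, 13), (16, 8)])
v17: WRITE b=0  (b history now [(9, 8), (11, 2), (15, 9), (17, 0)])
v18: WRITE a=13  (a history now [(1, 1), (5, 4), (12, 14), (18, 13)])
v19: WRITE a=14  (a history now [(1, 1), (5, 4), (12, 14), (18, 13), (19, 14)])
READ a @v8: history=[(1, 1), (5, 4), (12, 14), (18, 13), (19, 14)] -> pick v5 -> 4
v20: WRITE c=10  (c history now [(3, 9), (10, 13), (16, 8), (20, 10)])
READ c @v7: history=[(3, 9), (10, 13), (16, 8), (20, 10)] -> pick v3 -> 9
v21: WRITE c=7  (c history now [(3, 9), (10, 13), (16, 8), (20, 10), (21, 7)])
v22: WRITE d=12  (d history now [(2, 3), (4, 1), (6, 14), (7, 14), (8, 4), (13, 3), (14, 10), (22, 12)])
v23: WRITE c=3  (c history now [(3, 9), (10, 13), (16, 8), (20, 10), (21, 7), (23, 3)])
v24: WRITE d=6  (d history now [(2, 3), (4, 1), (6, 14), (7, 14), (8, 4), (13, 3), (14, 10), (22, 12), (24, 6)])
READ a @v20: history=[(1, 1), (5, 4), (12, 14), (18, 13), (19, 14)] -> pick v19 -> 14
READ d @v7: history=[(2, 3), (4, 1), (6, 14), (7, 14), (8, 4), (13, 3), (14, 10), (22, 12), (24, 6)] -> pick v7 -> 14
v25: WRITE d=12  (d history now [(2, 3), (4, 1), (6, 14), (7, 14), (8, 4), (13, 3), (14, 10), (22, 12), (24, 6), (25, 12)])
READ a @v12: history=[(1, 1), (5, 4), (12, 14), (18, 13), (19, 14)] -> pick v12 -> 14
v26: WRITE c=6  (c history now [(3, 9), (10, 13), (16, 8), (20, 10), (21, 7), (23, 3), (26, 6)])
v27: WRITE d=14  (d history now [(2, 3), (4, 1), (6, 14), (7, 14), (8, 4), (13, 3), (14, 10), (22, 12), (24, 6), (25, 12), (27, 14)])
v28: WRITE c=7  (c history now [(3, 9), (10, 13), (16, 8), (20, 10), (21, 7), (23, 3), (26, 6), (28, 7)])
READ b @v22: history=[(9, 8), (11, 2), (15, 9), (17, 0)] -> pick v17 -> 0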